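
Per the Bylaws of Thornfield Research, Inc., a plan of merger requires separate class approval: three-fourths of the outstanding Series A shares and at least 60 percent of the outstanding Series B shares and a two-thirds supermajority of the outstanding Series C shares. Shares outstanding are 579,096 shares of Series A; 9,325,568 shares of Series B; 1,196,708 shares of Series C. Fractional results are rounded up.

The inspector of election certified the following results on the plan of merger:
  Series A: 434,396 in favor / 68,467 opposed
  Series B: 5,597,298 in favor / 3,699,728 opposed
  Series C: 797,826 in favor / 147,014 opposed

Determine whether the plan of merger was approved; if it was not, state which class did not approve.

Approved — every class gave the required vote.

Series A: 3/4 of 579096 = 434322; 434,322 required, 434,396 in favor — approved.
Series B: 3/5 of 9325568 = 5595340.80, rounded up to 5595341; 5,595,341 required, 5,597,298 in favor — approved.
Series C: 2/3 of 1196708 = 797805.33, rounded up to 797806; 797,806 required, 797,826 in favor — approved.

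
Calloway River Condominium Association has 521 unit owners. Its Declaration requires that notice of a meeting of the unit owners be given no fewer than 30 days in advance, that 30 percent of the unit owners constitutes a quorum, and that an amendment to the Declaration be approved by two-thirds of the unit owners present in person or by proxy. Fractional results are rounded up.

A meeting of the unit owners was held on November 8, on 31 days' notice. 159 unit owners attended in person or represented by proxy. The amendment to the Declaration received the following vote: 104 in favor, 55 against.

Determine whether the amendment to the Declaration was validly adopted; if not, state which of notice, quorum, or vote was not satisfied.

Notice: 31 days given; 30 required. Satisfied.
Quorum: 30% of 521 = 156.30, rounded up to 157; 159 present. Satisfied.
Vote: requires two-thirds of those present (159); 2/3 of 159 = 106, so 106 needed; 104 in favor. Not satisfied.

Invalid — vote requirement not satisfied.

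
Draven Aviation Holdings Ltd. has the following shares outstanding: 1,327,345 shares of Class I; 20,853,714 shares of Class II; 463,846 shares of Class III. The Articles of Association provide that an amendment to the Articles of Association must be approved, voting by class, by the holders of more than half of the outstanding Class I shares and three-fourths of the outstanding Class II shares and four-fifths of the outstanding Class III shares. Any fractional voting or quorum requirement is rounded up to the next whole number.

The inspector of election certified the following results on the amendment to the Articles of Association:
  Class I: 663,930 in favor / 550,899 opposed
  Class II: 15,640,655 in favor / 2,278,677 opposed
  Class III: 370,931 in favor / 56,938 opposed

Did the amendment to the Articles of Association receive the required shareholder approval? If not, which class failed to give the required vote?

Not approved — the Class III shares did not give the required vote.

Class I: a majority of 1327345 is 663673; 663,673 required, 663,930 in favor — approved.
Class II: 3/4 of 20853714 = 15640285.50, rounded up to 15640286; 15,640,286 required, 15,640,655 in favor — approved.
Class III: 4/5 of 463846 = 371076.80, rounded up to 371077; 371,077 required, 370,931 in favor — not approved.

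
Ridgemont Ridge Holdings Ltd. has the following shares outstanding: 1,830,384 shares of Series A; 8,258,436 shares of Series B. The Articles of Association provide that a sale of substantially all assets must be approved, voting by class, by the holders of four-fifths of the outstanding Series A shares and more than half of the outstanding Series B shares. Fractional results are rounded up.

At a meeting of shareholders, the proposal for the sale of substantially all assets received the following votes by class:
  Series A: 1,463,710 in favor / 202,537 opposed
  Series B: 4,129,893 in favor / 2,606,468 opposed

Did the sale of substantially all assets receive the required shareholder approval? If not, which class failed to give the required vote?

Series A: 4/5 of 1830384 = 1464307.20, rounded up to 1464308; 1,464,308 required, 1,463,710 in favor — not approved.
Series B: a majority of 8258436 is 4129219; 4,129,219 required, 4,129,893 in favor — approved.

Not approved — the Series A shares did not give the required vote.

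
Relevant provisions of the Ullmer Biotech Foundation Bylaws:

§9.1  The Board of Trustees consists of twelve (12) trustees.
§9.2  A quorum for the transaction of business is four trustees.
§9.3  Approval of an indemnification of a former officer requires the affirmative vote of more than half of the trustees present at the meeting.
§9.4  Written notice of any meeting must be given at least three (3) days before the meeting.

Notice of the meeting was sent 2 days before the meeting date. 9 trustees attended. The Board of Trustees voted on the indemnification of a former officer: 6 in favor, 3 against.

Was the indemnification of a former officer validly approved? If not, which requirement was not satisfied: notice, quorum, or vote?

Invalid — notice requirement not satisfied.

Notice: 2 days given; 3 required (2 < 3). Not satisfied.
Quorum: 9 present; quorum is 4. Satisfied.
Vote: the indemnification of a former officer requires a majority of the trustees present (9). A majority of 9 is 5, so 5 affirmative votes are needed; 6 voted in favor. Satisfied.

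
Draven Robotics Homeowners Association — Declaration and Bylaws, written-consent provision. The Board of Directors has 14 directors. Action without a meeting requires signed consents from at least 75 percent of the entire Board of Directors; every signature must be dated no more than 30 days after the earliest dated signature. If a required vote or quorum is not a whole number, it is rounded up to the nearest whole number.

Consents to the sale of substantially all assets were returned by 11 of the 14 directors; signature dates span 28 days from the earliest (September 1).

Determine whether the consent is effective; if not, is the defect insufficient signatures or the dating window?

Signatures required: at least 75 percent of 14 — 3/4 of 14 = 10.50, rounded up to 11, so 11 needed; 11 signed. Sufficient.
Dating window: the latest signature is 28 days after the earliest; the limit is 30 days. Within the window.

Effective — both the signature and dating-window requirements are satisfied.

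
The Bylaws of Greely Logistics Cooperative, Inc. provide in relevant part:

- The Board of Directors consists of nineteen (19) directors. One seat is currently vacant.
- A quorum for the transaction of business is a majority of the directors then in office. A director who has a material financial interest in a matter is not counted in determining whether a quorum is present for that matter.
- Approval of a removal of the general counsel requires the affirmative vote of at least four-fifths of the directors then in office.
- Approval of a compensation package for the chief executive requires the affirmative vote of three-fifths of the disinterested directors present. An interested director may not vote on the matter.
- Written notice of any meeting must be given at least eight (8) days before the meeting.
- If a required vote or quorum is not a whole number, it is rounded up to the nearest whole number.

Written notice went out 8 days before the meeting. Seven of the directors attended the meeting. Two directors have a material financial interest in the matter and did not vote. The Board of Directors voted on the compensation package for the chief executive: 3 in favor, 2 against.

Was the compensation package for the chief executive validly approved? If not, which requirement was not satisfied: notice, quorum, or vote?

Invalid — quorum requirement not satisfied.

Notice: 8 days given; 8 required (8 ≥ 8). Satisfied.
Quorum: 7 present, but the 2 interested directors do not count, leaving 5. Quorum is 10. Not satisfied.
Vote: the compensation package for the chief executive requires three-fifths of the disinterested directors present (7 − 2 = 5). 3/5 of 5 = 3, so 3 affirmative votes are needed; 3 voted in favor. Satisfied. (Moot — without a quorum no business can be validly transacted.)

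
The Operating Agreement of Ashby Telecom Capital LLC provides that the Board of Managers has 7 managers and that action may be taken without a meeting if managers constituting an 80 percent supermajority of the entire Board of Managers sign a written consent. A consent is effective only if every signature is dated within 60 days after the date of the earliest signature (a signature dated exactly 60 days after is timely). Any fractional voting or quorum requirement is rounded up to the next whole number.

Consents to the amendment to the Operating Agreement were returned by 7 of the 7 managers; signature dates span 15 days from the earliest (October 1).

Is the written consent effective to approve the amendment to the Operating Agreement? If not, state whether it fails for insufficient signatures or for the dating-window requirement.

Effective — both the signature and dating-window requirements are satisfied.

Signatures required: an 80 percent supermajority of 7 — 4/5 of 7 = 5.60, rounded up to 6, so 6 needed; 7 signed. Sufficient.
Dating window: the latest signature is 15 days after the earliest; the limit is 60 days. Within the window.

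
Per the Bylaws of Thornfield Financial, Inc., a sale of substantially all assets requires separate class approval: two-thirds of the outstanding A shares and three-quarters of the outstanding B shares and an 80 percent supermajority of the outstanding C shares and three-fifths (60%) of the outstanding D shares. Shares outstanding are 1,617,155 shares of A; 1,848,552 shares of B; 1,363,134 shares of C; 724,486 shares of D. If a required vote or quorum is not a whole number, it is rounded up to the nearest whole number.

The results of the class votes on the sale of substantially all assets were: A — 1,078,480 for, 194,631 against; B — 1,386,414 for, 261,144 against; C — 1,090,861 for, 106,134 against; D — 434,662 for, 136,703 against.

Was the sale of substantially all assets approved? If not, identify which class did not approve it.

Not approved — the D shares did not give the required vote.

A: 2/3 of 1617155 = 1078103.33, rounded up to 1078104; 1,078,104 required, 1,078,480 in favor — approved.
B: 3/4 of 1848552 = 1386414; 1,386,414 required, 1,386,414 in favor — approved.
C: 4/5 of 1363134 = 1090507.20, rounded up to 1090508; 1,090,508 required, 1,090,861 in favor — approved.
D: 3/5 of 724486 = 434691.60, rounded up to 434692; 434,692 required, 434,662 in favor — not approved.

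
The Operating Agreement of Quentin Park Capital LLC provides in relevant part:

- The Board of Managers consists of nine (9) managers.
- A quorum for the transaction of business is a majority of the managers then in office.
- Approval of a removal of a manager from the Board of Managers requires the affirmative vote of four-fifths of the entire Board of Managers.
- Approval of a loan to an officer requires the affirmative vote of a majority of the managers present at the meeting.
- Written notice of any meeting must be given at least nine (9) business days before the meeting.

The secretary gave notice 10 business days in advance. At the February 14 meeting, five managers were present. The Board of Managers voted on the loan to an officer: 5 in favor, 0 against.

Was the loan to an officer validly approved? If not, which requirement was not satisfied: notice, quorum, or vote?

Notice: 10 business days given; 9 required (10 ≥ 9). Satisfied.
Quorum: 5 present; quorum is 5. Satisfied.
Vote: the loan to an officer requires a majority of the managers present (5). A majority of 5 is 3, so 3 affirmative votes are needed; 5 voted in favor. Satisfied.

Valid — all requirements satisfied.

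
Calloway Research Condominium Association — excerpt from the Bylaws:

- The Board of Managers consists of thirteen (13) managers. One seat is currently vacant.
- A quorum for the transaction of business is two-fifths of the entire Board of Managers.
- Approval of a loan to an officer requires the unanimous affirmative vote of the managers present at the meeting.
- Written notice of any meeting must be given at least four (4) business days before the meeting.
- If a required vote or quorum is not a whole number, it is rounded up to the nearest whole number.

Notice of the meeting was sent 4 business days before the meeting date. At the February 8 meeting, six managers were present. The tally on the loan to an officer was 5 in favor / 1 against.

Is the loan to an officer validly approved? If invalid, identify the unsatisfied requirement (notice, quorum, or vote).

Notice: 4 business days given; 4 required (4 ≥ 4). Satisfied.
Quorum: 6 present; quorum is 6. Satisfied.
Vote: the loan to an officer requires the unanimous vote of the managers present (6). Unanimous means all 6, so 6 affirmative votes are needed; 5 voted in favor. Not satisfied.

Invalid — vote requirement not satisfied.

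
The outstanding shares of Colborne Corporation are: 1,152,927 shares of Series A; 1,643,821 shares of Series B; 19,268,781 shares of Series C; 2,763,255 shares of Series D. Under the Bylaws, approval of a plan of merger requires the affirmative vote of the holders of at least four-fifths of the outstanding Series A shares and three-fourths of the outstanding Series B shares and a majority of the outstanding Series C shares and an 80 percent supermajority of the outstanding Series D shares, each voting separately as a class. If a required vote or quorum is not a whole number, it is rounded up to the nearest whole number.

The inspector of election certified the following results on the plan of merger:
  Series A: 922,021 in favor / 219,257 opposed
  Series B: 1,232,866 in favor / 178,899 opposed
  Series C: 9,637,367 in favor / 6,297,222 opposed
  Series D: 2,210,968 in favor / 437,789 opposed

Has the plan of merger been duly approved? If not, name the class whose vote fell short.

Not approved — the Series A shares did not give the required vote.

Series A: 4/5 of 1152927 = 922341.60, rounded up to 922342; 922,342 required, 922,021 in favor — not approved.
Series B: 3/4 of 1643821 = 1232865.75, rounded up to 1232866; 1,232,866 required, 1,232,866 in favor — approved.
Series C: a majority of 19268781 is 9634391; 9,634,391 required, 9,637,367 in favor — approved.
Series D: 4/5 of 2763255 = 2210604; 2,210,604 required, 2,210,968 in favor — approved.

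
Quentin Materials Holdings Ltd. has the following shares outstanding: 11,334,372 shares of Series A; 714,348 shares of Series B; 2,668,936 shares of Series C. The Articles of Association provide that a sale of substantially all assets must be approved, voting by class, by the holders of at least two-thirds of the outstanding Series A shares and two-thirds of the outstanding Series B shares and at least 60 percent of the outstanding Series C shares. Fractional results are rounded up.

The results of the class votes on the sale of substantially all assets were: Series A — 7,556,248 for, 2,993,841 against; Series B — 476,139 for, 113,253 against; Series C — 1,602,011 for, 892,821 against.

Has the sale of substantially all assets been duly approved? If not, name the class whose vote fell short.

Series A: 2/3 of 11334372 = 7556248; 7,556,248 required, 7,556,248 in favor — approved.
Series B: 2/3 of 714348 = 476232; 476,232 required, 476,139 in favor — not approved.
Series C: 3/5 of 2668936 = 1601361.60, rounded up to 1601362; 1,601,362 required, 1,602,011 in favor — approved.

Not approved — the Series B shares did not give the required vote.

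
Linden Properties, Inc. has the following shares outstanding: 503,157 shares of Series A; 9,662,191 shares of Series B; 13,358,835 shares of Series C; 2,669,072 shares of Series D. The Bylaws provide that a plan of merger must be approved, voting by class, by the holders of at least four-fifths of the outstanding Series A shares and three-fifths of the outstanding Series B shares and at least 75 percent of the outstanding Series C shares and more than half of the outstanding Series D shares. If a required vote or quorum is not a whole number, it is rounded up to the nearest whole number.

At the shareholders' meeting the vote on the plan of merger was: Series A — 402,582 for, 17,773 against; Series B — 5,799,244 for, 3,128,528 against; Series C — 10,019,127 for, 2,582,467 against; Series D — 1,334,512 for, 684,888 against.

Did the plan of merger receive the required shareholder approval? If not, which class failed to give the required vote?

Not approved — the Series D shares did not give the required vote.

Series A: 4/5 of 503157 = 402525.60, rounded up to 402526; 402,526 required, 402,582 in favor — approved.
Series B: 3/5 of 9662191 = 5797314.60, rounded up to 5797315; 5,797,315 required, 5,799,244 in favor — approved.
Series C: 3/4 of 13358835 = 10019126.25, rounded up to 10019127; 10,019,127 required, 10,019,127 in favor — approved.
Series D: a majority of 2669072 is 1334537; 1,334,537 required, 1,334,512 in favor — not approved.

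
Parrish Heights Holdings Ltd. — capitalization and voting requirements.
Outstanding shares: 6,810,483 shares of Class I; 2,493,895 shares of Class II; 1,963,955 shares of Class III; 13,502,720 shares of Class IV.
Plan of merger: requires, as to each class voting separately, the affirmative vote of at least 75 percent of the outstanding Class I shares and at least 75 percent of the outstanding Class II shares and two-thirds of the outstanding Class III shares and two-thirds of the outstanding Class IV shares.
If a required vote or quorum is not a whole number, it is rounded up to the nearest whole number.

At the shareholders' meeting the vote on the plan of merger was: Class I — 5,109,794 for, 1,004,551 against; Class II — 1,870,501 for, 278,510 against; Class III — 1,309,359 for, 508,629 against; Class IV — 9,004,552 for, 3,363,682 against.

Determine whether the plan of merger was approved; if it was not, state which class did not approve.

Class I: 3/4 of 6810483 = 5107862.25, rounded up to 5107863; 5,107,863 required, 5,109,794 in favor — approved.
Class II: 3/4 of 2493895 = 1870421.25, rounded up to 1870422; 1,870,422 required, 1,870,501 in favor — approved.
Class III: 2/3 of 1963955 = 1309303.33, rounded up to 1309304; 1,309,304 required, 1,309,359 in favor — approved.
Class IV: 2/3 of 13502720 = 9001813.33, rounded up to 9001814; 9,001,814 required, 9,004,552 in favor — approved.

Approved — every class gave the required vote.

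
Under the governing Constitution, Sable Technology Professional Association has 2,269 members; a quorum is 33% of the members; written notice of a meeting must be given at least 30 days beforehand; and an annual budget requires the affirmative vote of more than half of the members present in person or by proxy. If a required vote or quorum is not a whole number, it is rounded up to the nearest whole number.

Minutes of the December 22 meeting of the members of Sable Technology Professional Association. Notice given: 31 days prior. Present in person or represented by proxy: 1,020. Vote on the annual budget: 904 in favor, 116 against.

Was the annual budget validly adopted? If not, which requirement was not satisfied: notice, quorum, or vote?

Valid — all requirements satisfied.

Notice: 31 days given; 30 required. Satisfied.
Quorum: 33% of 2,269 = 748.77, rounded up to 749; 1,020 present. Satisfied.
Vote: requires a majority of those present (1,020); a majority of 1020 is 511, so 511 needed; 904 in favor. Satisfied.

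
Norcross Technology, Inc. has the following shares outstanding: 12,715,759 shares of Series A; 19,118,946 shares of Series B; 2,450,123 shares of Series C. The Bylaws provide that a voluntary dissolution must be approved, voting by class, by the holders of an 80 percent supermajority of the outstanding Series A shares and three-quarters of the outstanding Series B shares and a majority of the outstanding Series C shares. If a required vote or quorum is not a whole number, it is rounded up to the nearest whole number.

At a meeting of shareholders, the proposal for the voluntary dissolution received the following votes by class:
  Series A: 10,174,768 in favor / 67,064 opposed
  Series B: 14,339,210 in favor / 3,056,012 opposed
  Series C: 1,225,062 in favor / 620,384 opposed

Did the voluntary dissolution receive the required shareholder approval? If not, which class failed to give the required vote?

Approved — every class gave the required vote.

Series A: 4/5 of 12715759 = 10172607.20, rounded up to 10172608; 10,172,608 required, 10,174,768 in favor — approved.
Series B: 3/4 of 19118946 = 14339209.50, rounded up to 14339210; 14,339,210 required, 14,339,210 in favor — approved.
Series C: a majority of 2450123 is 1225062; 1,225,062 required, 1,225,062 in favor — approved.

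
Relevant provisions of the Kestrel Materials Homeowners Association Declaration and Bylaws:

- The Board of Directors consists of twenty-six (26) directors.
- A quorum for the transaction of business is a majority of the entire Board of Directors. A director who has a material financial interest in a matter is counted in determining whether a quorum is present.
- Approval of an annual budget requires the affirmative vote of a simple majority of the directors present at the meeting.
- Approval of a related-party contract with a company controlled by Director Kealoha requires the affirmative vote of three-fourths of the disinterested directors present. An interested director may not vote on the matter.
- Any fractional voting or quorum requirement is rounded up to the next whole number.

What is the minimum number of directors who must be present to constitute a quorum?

14

A majority of 26 is 14.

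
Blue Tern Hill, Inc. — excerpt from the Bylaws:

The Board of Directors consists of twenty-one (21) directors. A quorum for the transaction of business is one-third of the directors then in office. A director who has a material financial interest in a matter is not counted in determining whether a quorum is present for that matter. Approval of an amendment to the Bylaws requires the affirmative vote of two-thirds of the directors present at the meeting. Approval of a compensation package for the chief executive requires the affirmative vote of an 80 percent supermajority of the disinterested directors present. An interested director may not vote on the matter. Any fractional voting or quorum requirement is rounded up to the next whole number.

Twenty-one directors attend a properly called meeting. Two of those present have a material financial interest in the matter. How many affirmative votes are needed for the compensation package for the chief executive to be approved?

The compensation package for the chief executive requires four-fifths of the disinterested directors present (21 − 2 = 19).
4/5 of 19 = 15.20, rounded up to 16.

16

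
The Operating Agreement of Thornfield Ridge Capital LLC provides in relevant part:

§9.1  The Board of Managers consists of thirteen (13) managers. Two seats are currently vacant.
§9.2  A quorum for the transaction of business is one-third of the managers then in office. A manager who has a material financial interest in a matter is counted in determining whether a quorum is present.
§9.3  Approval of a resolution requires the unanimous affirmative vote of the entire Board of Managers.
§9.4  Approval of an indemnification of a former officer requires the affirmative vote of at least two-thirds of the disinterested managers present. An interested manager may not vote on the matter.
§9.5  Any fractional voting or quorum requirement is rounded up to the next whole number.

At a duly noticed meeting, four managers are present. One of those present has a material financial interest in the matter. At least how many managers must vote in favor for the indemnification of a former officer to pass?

The indemnification of a former officer requires two-thirds of the disinterested managers present (4 − 1 = 3).
2/3 of 3 = 2.

2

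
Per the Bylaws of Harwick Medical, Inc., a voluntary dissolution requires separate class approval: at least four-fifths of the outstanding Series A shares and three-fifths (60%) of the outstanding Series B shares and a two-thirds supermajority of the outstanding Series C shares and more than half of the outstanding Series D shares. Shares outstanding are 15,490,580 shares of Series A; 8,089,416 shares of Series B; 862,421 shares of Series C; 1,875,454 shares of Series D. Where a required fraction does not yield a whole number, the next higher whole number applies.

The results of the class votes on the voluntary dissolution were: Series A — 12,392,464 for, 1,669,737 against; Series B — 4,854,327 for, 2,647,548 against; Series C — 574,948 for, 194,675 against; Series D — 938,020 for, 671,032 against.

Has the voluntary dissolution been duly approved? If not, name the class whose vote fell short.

Series A: 4/5 of 15490580 = 12392464; 12,392,464 required, 12,392,464 in favor — approved.
Series B: 3/5 of 8089416 = 4853649.60, rounded up to 4853650; 4,853,650 required, 4,854,327 in favor — approved.
Series C: 2/3 of 862421 = 574947.33, rounded up to 574948; 574,948 required, 574,948 in favor — approved.
Series D: a majority of 1875454 is 937728; 937,728 required, 938,020 in favor — approved.

Approved — every class gave the required vote.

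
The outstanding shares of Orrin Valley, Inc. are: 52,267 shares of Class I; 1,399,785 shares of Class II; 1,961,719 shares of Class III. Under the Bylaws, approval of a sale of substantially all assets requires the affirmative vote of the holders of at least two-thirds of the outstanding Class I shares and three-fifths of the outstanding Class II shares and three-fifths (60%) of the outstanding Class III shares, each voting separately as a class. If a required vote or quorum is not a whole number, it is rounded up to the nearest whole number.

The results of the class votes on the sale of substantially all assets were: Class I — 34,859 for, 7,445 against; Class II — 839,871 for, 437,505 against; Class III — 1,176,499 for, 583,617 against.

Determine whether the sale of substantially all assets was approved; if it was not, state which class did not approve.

Not approved — the Class III shares did not give the required vote.

Class I: 2/3 of 52267 = 34844.67, rounded up to 34845; 34,845 required, 34,859 in favor — approved.
Class II: 3/5 of 1399785 = 839871; 839,871 required, 839,871 in favor — approved.
Class III: 3/5 of 1961719 = 1177031.40, rounded up to 1177032; 1,177,032 required, 1,176,499 in favor — not approved.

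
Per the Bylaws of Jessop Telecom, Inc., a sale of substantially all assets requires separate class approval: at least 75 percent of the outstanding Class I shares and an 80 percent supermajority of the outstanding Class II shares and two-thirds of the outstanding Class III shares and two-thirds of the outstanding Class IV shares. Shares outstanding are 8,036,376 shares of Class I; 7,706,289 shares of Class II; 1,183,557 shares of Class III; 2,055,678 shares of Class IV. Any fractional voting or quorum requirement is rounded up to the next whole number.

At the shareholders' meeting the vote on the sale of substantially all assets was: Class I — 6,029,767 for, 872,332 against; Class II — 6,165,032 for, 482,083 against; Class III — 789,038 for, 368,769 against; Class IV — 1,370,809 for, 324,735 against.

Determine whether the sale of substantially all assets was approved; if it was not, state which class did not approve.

Class I: 3/4 of 8036376 = 6027282; 6,027,282 required, 6,029,767 in favor — approved.
Class II: 4/5 of 7706289 = 6165031.20, rounded up to 6165032; 6,165,032 required, 6,165,032 in favor — approved.
Class III: 2/3 of 1183557 = 789038; 789,038 required, 789,038 in favor — approved.
Class IV: 2/3 of 2055678 = 1370452; 1,370,452 required, 1,370,809 in favor — approved.

Approved — every class gave the required vote.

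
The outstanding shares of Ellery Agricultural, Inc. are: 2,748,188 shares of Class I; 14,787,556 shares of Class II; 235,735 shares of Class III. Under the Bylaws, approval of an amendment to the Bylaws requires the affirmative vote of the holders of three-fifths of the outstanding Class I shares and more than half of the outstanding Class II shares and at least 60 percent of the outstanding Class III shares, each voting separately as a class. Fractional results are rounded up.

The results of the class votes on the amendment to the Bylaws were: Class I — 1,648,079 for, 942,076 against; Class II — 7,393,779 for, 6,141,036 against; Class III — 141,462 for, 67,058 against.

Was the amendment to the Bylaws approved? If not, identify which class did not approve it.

Class I: 3/5 of 2748188 = 1648912.80, rounded up to 1648913; 1,648,913 required, 1,648,079 in favor — not approved.
Class II: a majority of 14787556 is 7393779; 7,393,779 required, 7,393,779 in favor — approved.
Class III: 3/5 of 235735 = 141441; 141,441 required, 141,462 in favor — approved.

Not approved — the Class I shares did not give the required vote.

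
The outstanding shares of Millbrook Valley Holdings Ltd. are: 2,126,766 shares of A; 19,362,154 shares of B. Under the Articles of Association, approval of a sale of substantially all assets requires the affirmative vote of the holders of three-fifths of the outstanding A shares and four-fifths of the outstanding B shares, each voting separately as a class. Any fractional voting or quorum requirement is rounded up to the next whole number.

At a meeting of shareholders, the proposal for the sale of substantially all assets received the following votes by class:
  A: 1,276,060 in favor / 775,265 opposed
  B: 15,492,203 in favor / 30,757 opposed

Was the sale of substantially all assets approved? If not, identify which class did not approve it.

Approved — every class gave the required vote.

A: 3/5 of 2126766 = 1276059.60, rounded up to 1276060; 1,276,060 required, 1,276,060 in favor — approved.
B: 4/5 of 19362154 = 15489723.20, rounded up to 15489724; 15,489,724 required, 15,492,203 in favor — approved.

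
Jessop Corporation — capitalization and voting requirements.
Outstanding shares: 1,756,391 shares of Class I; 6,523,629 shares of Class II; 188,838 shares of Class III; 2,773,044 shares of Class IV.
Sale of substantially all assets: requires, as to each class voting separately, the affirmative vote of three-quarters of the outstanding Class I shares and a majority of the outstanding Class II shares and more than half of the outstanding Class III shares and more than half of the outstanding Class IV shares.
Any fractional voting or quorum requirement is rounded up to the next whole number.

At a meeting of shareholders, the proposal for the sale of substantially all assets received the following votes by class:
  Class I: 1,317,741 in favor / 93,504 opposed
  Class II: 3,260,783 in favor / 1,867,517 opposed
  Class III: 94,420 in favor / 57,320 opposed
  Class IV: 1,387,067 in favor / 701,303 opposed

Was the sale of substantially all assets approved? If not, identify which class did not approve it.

Class I: 3/4 of 1756391 = 1317293.25, rounded up to 1317294; 1,317,294 required, 1,317,741 in favor — approved.
Class II: a majority of 6523629 is 3261815; 3,261,815 required, 3,260,783 in favor — not approved.
Class III: a majority of 188838 is 94420; 94,420 required, 94,420 in favor — approved.
Class IV: a majority of 2773044 is 1386523; 1,386,523 required, 1,387,067 in favor — approved.

Not approved — the Class II shares did not give the required vote.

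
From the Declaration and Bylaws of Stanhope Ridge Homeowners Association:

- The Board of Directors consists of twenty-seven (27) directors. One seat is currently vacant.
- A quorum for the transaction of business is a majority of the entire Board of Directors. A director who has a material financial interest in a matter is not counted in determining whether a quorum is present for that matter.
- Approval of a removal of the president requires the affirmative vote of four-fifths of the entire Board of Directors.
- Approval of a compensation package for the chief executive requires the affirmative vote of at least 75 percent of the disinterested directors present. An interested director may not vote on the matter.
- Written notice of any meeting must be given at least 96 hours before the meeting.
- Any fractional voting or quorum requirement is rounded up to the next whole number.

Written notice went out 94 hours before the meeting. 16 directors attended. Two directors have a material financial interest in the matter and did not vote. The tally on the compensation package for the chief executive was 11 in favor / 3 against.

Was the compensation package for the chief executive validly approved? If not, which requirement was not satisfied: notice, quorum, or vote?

Notice: 94 hours given; 96 required (94 < 96). Not satisfied.
Quorum: 16 present, but the 2 interested directors do not count, leaving 14. Quorum is 14. Satisfied.
Vote: the compensation package for the chief executive requires three-fourths of the disinterested directors present (16 − 2 = 14). 3/4 of 14 = 10.50, rounded up to 11, so 11 affirmative votes are needed; 11 voted in favor. Satisfied.

Invalid — notice requirement not satisfied.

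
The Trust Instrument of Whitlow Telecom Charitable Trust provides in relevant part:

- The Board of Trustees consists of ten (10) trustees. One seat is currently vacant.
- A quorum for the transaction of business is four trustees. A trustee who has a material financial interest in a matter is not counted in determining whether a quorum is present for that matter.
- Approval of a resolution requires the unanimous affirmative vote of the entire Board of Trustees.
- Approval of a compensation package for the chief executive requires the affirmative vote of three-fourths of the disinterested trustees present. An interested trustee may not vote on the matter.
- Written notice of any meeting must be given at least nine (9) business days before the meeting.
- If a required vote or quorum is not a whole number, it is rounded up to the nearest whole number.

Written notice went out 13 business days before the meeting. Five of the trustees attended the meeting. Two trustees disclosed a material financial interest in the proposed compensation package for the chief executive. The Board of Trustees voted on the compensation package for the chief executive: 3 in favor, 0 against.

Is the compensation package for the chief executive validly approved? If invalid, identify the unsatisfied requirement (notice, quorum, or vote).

Invalid — quorum requirement not satisfied.

Notice: 13 business days given; 9 required (13 ≥ 9). Satisfied.
Quorum: 5 present, but the 2 interested trustees do not count, leaving 3. Quorum is 4. Not satisfied.
Vote: the compensation package for the chief executive requires three-fourths of the disinterested trustees present (5 − 2 = 3). 3/4 of 3 = 2.25, rounded up to 3, so 3 affirmative votes are needed; 3 voted in favor. Satisfied. (Moot — without a quorum no business can be validly transacted.)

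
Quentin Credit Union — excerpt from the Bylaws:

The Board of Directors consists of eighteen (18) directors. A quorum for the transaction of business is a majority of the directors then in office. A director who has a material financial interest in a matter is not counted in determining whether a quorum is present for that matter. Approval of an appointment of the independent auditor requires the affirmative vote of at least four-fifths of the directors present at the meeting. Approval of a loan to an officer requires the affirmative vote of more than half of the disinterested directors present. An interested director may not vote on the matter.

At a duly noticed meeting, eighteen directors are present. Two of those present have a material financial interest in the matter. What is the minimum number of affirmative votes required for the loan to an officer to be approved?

The loan to an officer requires a majority of the disinterested directors present (18 − 2 = 16).
A majority of 16 is 9.

9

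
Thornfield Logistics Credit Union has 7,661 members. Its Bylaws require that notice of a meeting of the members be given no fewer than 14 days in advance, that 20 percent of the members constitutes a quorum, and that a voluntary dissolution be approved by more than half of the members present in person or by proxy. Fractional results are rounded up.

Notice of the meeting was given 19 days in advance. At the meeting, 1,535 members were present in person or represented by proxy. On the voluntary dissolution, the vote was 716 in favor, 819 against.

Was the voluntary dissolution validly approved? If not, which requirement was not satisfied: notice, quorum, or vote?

Invalid — vote requirement not satisfied.

Notice: 19 days given; 14 required. Satisfied.
Quorum: 20% of 7,661 = 1,532.20, rounded up to 1,533; 1,535 present. Satisfied.
Vote: requires a majority of those present (1,535); a majority of 1535 is 768, so 768 needed; 716 in favor. Not satisfied.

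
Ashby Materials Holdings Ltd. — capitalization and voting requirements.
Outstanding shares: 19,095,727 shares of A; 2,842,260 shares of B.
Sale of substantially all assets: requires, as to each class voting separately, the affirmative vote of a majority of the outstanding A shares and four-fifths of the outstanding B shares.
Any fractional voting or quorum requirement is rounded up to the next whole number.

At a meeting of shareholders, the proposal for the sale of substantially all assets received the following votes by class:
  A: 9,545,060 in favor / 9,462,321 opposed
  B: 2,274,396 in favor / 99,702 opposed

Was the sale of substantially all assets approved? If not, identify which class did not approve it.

Not approved — the A shares did not give the required vote.

A: a majority of 19095727 is 9547864; 9,547,864 required, 9,545,060 in favor — not approved.
B: 4/5 of 2842260 = 2273808; 2,273,808 required, 2,274,396 in favor — approved.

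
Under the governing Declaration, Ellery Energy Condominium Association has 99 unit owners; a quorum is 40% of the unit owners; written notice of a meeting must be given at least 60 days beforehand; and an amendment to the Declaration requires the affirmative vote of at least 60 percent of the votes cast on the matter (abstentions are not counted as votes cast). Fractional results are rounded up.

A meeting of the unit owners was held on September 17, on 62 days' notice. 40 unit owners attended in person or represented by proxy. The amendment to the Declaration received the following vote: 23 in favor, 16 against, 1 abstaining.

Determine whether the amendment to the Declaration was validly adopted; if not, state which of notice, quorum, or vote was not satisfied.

Invalid — vote requirement not satisfied.

Notice: 62 days given; 60 required. Satisfied.
Quorum: 40% of 99 = 39.60, rounded up to 40; 40 present. Satisfied.
Vote: requires three-fifths of the votes cast (40 − 1 abstaining = 39); 3/5 of 39 = 23.40, rounded up to 24, so 24 needed; 23 in favor. Not satisfied.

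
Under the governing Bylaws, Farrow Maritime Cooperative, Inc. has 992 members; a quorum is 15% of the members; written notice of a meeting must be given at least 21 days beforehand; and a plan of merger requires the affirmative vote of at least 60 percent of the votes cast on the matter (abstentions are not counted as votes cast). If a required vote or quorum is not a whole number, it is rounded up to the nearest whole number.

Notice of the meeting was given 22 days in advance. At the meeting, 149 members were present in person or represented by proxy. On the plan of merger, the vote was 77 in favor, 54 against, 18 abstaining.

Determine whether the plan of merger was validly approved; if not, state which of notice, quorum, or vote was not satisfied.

Notice: 22 days given; 21 required. Satisfied.
Quorum: 15% of 992 = 148.80, rounded up to 149; 149 present. Satisfied.
Vote: requires three-fifths of the votes cast (149 − 18 abstaining = 131); 3/5 of 131 = 78.60, rounded up to 79, so 79 needed; 77 in favor. Not satisfied.

Invalid — vote requirement not satisfied.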